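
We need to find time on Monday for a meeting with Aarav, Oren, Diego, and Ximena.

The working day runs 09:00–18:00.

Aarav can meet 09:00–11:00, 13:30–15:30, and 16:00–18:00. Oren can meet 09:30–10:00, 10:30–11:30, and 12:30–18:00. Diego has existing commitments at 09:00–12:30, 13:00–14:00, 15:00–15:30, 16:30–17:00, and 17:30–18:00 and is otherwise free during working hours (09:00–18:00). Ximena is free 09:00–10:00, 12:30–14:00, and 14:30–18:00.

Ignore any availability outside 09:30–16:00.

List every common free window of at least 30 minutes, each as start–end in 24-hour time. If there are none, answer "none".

Diego free within 09:00–18:00: 12:30–13:00, 14:00–15:00, 15:30–16:30, 17:00–17:30.
Aarav ∩ Oren: 09:30–10:00, 10:30–11:00, 13:30–15:30, 16:00–18:00.
Aarav ∩ Oren ∩ Diego: 14:00–15:00, 16:00–16:30, 17:00–17:30.
Aarav ∩ Oren ∩ Diego ∩ Ximena: 14:30–15:00, 16:00–16:30, 17:00–17:30.
Restricted to 09:30–16:00: 14:30–15:00.
Windows ≥ 30 min: 14:30–15:00.

14:30–15:00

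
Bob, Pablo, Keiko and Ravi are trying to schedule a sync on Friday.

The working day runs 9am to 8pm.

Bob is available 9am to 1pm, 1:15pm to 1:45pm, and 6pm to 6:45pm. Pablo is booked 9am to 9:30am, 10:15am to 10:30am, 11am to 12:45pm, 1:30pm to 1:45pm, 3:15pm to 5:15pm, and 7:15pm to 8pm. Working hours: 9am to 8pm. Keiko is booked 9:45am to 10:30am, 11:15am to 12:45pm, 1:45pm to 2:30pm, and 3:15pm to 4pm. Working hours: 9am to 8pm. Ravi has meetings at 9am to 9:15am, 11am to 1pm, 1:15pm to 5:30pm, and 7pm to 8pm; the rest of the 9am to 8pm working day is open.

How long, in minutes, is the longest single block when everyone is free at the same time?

45 minutes

Pablo free within 09:00–20:00: 09:30–10:15, 10:30–11:00, 12:45–13:30, 13:45–15:15, 17:15–19:15.
Keiko free within 09:00–20:00: 09:00–09:45, 10:30–11:15, 12:45–13:45, 14:30–15:15, 16:00–20:00.
Ravi free within 09:00–20:00: 09:15–11:00, 13:00–13:15, 17:30–19:00.
Bob ∩ Pablo: 09:30–10:15, 10:30–11:00, 12:45–13:00, 13:15–13:30, 18:00–18:45.
Bob ∩ Pablo ∩ Keiko: 09:30–09:45, 10:30–11:00, 12:45–13:00, 13:15–13:30, 18:00–18:45.
Bob ∩ Pablo ∩ Keiko ∩ Ravi: 09:30–09:45, 10:30–11:00, 18:00–18:45.
Common window lengths: 15, 30, 45 min; longest is 45.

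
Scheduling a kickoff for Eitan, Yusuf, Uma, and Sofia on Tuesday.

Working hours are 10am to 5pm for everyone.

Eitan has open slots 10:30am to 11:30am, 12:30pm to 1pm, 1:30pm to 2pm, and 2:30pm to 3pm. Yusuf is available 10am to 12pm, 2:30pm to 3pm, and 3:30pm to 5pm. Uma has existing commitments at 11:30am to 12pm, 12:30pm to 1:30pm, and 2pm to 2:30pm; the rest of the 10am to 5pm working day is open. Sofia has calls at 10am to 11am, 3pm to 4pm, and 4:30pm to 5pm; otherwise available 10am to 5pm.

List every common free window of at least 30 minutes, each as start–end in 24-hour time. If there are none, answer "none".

11:00–11:30, 14:30–15:00

Uma free within 10:00–17:00: 10:00–11:30, 12:00–12:30, 13:30–14:00, 14:30–17:00.
Sofia free within 10:00–17:00: 11:00–15:00, 16:00–16:30.
Eitan ∩ Yusuf: 10:30–11:30, 14:30–15:00.
Eitan ∩ Yusuf ∩ Uma: 10:30–11:30, 14:30–15:00.
Eitan ∩ Yusuf ∩ Uma ∩ Sofia: 11:00–11:30, 14:30–15:00.
Windows ≥ 30 min: 11:00–11:30, 14:30–15:00.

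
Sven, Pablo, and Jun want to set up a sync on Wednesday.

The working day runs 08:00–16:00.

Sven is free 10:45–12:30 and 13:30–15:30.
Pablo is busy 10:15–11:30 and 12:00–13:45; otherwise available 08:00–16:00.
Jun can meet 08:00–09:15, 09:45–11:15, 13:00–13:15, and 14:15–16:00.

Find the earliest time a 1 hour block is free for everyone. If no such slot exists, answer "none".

14:15

Pablo free within 08:00–16:00: 08:00–10:15, 11:30–12:00, 13:45–16:00.
Sven ∩ Pablo: 11:30–12:00, 13:45–15:30.
Sven ∩ Pablo ∩ Jun: 14:15–15:30.
Windows ≥ 60 min: 14:15–15:30.
Earliest such window starts at 14:15.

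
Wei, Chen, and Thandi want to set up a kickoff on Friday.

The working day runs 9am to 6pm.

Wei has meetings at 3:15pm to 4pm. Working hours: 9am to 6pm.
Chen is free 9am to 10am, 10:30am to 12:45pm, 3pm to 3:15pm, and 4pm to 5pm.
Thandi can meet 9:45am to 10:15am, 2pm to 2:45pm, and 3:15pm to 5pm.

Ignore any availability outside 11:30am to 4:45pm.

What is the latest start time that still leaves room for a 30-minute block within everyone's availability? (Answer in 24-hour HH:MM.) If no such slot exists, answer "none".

16:15

Wei free within 09:00–18:00: 09:00–15:15, 16:00–18:00.
Wei ∩ Chen: 09:00–10:00, 10:30–12:45, 15:00–15:15, 16:00–17:00.
Wei ∩ Chen ∩ Thandi: 09:45–10:00, 16:00–17:00.
Restricted to 11:30–16:45: 16:00–16:45.
Windows ≥ 30 min: 16:00–16:45.
Latest start in the last window 16:00–16:45 is 16:45 − 30 min = 16:15.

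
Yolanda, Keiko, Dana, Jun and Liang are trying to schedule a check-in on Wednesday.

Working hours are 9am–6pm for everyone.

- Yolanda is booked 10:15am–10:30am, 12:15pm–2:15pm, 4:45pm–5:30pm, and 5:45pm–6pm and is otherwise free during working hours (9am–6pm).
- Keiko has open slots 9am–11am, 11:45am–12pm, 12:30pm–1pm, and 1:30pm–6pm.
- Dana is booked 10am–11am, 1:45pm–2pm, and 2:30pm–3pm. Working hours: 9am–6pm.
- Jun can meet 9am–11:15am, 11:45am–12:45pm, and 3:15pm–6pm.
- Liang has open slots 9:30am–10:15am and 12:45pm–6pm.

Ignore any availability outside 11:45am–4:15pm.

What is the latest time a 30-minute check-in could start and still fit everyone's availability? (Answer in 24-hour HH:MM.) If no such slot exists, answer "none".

15:45

Yolanda free within 09:00–18:00: 09:00–10:15, 10:30–12:15, 14:15–16:45, 17:30–17:45.
Dana free within 09:00–18:00: 09:00–10:00, 11:00–13:45, 14:00–14:30, 15:00–18:00.
Yolanda ∩ Keiko: 09:00–10:15, 10:30–11:00, 11:45–12:00, 14:15–16:45, 17:30–17:45.
Yolanda ∩ Keiko ∩ Dana: 09:00–10:00, 11:45–12:00, 14:15–14:30, 15:00–16:45, 17:30–17:45.
Yolanda ∩ Keiko ∩ Dana ∩ Jun: 09:00–10:00, 11:45–12:00, 15:15–16:45, 17:30–17:45.
Yolanda ∩ Keiko ∩ Dana ∩ Jun ∩ Liang: 09:30–10:00, 15:15–16:45, 17:30–17:45.
Restricted to 11:45–16:15: 15:15–16:15.
Windows ≥ 30 min: 15:15–16:15.
Latest start in the last window 15:15–16:15 is 16:15 − 30 min = 15:45.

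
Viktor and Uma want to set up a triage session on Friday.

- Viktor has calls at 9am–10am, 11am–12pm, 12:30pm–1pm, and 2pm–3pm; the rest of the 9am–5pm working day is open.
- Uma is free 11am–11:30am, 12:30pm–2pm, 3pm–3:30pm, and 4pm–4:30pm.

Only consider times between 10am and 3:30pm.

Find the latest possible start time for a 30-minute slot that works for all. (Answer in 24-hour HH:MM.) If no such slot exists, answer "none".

15:00

Viktor free within 09:00–17:00: 10:00–11:00, 12:00–12:30, 13:00–14:00, 15:00–17:00.
Viktor ∩ Uma: 13:00–14:00, 15:00–15:30, 16:00–16:30.
Restricted to 10:00–15:30: 13:00–14:00, 15:00–15:30.
Windows ≥ 30 min: 13:00–14:00, 15:00–15:30.
Latest start in the last window 15:00–15:30 is 15:30 − 30 min = 15:00.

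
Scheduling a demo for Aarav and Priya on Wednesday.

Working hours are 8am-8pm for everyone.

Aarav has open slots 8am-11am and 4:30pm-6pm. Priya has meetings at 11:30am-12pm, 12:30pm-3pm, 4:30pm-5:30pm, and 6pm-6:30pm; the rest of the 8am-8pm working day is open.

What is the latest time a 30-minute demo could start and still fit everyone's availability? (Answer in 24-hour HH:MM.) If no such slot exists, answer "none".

Priya free within 08:00–20:00: 08:00–11:30, 12:00–12:30, 15:00–16:30, 17:30–18:00, 18:30–20:00.
Aarav ∩ Priya: 08:00–11:00, 17:30–18:00.
Windows ≥ 30 min: 08:00–11:00, 17:30–18:00.
Latest start in the last window 17:30–18:00 is 18:00 − 30 min = 17:30.

17:30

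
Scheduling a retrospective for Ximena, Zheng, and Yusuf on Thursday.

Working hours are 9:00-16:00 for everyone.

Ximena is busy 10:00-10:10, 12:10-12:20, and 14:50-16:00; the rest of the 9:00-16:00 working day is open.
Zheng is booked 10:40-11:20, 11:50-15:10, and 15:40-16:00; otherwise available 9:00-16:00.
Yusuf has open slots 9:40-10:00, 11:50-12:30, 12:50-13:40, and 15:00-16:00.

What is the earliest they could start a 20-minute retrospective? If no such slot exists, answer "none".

Ximena free within 09:00–16:00: 09:00–10:00, 10:10–12:10, 12:20–14:50.
Zheng free within 09:00–16:00: 09:00–10:40, 11:20–11:50, 15:10–15:40.
Ximena ∩ Zheng: 09:00–10:00, 10:10–10:40, 11:20–11:50.
Ximena ∩ Zheng ∩ Yusuf: 09:40–10:00.
Windows ≥ 20 min: 09:40–10:00.
Earliest such window starts at 09:40.

09:40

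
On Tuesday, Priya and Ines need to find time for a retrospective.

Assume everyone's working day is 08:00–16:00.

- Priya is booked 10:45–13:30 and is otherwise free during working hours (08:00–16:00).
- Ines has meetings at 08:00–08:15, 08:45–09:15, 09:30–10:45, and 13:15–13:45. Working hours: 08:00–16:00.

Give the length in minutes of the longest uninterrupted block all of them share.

Priya free within 08:00–16:00: 08:00–10:45, 13:30–16:00.
Ines free within 08:00–16:00: 08:15–08:45, 09:15–09:30, 10:45–13:15, 13:45–16:00.
Priya ∩ Ines: 08:15–08:45, 09:15–09:30, 13:45–16:00.
Common window lengths: 30, 15, 135 min; longest is 135.

135 minutes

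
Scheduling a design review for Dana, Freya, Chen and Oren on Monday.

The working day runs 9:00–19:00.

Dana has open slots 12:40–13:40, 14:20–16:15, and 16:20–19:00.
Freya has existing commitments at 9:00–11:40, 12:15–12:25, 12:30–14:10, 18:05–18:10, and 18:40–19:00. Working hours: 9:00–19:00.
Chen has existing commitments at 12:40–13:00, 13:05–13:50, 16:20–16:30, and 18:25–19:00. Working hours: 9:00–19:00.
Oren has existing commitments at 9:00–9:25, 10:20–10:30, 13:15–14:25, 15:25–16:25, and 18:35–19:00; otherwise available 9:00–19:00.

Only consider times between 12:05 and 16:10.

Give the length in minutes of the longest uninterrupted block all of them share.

60 minutes

Freya free within 09:00–19:00: 11:40–12:15, 12:25–12:30, 14:10–18:05, 18:10–18:40.
Chen free within 09:00–19:00: 09:00–12:40, 13:00–13:05, 13:50–16:20, 16:30–18:25.
Oren free within 09:00–19:00: 09:25–10:20, 10:30–13:15, 14:25–15:25, 16:25–18:35.
Dana ∩ Freya: 14:20–16:15, 16:20–18:05, 18:10–18:40.
Dana ∩ Freya ∩ Chen: 14:20–16:15, 16:30–18:05, 18:10–18:25.
Dana ∩ Freya ∩ Chen ∩ Oren: 14:25–15:25, 16:30–18:05, 18:10–18:25.
Restricted to 12:05–16:10: 14:25–15:25.
Single common window of 60 minutes.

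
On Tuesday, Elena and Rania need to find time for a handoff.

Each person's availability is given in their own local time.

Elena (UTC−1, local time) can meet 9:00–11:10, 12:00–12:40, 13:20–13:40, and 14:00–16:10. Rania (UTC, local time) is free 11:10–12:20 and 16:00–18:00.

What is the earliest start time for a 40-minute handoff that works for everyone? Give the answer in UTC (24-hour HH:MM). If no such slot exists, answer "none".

Elena → UTC: 10:00–12:10, 13:00–13:40, 14:20–14:40, 15:00–17:10.
Rania → UTC: 11:10–12:20, 16:00–18:00.
Elena ∩ Rania: 11:10–12:10, 16:00–17:10.
Windows ≥ 40 min: 11:10–12:10, 16:00–17:10.
Earliest such window starts at 11:10.

11:10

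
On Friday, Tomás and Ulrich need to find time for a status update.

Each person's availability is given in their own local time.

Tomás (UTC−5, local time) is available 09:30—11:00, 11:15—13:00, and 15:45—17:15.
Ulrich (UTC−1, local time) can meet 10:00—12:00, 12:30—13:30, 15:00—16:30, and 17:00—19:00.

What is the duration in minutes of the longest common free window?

Tomás → UTC: 14:30–16:00, 16:15–18:00, 20:45–22:15.
Ulrich → UTC: 11:00–13:00, 13:30–14:30, 16:00–17:30, 18:00–20:00.
Tomás ∩ Ulrich: 16:15–17:30.
Single common window of 75 minutes.

75 minutes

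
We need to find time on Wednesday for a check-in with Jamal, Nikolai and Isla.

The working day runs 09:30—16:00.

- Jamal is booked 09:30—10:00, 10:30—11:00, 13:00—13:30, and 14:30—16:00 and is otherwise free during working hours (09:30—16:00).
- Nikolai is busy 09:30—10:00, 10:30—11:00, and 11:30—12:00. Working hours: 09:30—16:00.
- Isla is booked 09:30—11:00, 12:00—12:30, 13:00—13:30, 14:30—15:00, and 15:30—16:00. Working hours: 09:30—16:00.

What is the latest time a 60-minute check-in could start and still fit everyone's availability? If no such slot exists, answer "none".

13:30

Jamal free within 09:30–16:00: 10:00–10:30, 11:00–13:00, 13:30–14:30.
Nikolai free within 09:30–16:00: 10:00–10:30, 11:00–11:30, 12:00–16:00.
Isla free within 09:30–16:00: 11:00–12:00, 12:30–13:00, 13:30–14:30, 15:00–15:30.
Jamal ∩ Nikolai: 10:00–10:30, 11:00–11:30, 12:00–13:00, 13:30–14:30.
Jamal ∩ Nikolai ∩ Isla: 11:00–11:30, 12:30–13:00, 13:30–14:30.
Windows ≥ 60 min: 13:30–14:30.
Latest start in the last window 13:30–14:30 is 14:30 − 60 min = 13:30.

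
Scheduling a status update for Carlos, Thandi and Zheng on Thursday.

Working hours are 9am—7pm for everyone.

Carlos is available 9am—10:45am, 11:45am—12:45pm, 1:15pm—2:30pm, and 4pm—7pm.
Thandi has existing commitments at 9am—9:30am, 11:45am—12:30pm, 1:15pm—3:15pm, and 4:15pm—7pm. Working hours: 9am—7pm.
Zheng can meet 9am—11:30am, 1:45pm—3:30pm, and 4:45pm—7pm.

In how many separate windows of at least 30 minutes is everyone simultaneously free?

Thandi free within 09:00–19:00: 09:30–11:45, 12:30–13:15, 15:15–16:15.
Carlos ∩ Thandi: 09:30–10:45, 12:30–12:45, 16:00–16:15.
Carlos ∩ Thandi ∩ Zheng: 09:30–10:45.
Windows ≥ 30 min: 09:30–10:45.
That's 1 window.

1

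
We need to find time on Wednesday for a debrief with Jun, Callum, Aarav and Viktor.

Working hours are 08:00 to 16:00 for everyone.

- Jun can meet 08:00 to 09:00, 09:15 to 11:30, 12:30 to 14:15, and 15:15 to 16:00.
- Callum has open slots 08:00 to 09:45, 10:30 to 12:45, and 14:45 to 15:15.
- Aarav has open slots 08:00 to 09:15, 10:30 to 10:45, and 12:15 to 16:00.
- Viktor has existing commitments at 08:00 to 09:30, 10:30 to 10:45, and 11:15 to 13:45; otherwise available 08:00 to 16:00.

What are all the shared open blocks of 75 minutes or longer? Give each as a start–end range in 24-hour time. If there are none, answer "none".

none

Viktor free within 08:00–16:00: 09:30–10:30, 10:45–11:15, 13:45–16:00.
Jun ∩ Callum: 08:00–09:00, 09:15–09:45, 10:30–11:30, 12:30–12:45.
Jun ∩ Callum ∩ Aarav: 08:00–09:00, 10:30–10:45, 12:30–12:45.
Jun ∩ Callum ∩ Aarav ∩ Viktor: (none).
Windows ≥ 75 min: (none).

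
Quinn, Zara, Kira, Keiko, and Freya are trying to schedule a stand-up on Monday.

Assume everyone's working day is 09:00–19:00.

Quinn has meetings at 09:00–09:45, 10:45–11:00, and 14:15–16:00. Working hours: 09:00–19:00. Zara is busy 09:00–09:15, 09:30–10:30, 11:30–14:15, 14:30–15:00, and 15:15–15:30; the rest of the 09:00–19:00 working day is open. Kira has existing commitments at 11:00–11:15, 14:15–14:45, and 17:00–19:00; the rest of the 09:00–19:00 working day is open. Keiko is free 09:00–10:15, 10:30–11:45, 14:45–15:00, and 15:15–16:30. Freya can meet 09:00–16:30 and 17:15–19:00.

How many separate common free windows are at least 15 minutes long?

Quinn free within 09:00–19:00: 09:45–10:45, 11:00–14:15, 16:00–19:00.
Zara free within 09:00–19:00: 09:15–09:30, 10:30–11:30, 14:15–14:30, 15:00–15:15, 15:30–19:00.
Kira free within 09:00–19:00: 09:00–11:00, 11:15–14:15, 14:45–17:00.
Quinn ∩ Zara: 10:30–10:45, 11:00–11:30, 16:00–19:00.
Quinn ∩ Zara ∩ Kira: 10:30–10:45, 11:15–11:30, 16:00–17:00.
Quinn ∩ Zara ∩ Kira ∩ Keiko: 10:30–10:45, 11:15–11:30, 16:00–16:30.
Quinn ∩ Zara ∩ Kira ∩ Keiko ∩ Freya: 10:30–10:45, 11:15–11:30, 16:00–16:30.
Windows ≥ 15 min: 10:30–10:45, 11:15–11:30, 16:00–16:30.
That's 3 windows.

3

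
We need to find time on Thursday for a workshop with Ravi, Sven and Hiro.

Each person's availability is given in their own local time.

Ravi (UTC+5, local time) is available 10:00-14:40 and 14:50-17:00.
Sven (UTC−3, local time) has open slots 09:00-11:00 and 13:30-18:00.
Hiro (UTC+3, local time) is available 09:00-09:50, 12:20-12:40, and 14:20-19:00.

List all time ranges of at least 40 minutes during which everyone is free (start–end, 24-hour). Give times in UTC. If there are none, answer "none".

Ravi → UTC: 05:00–09:40, 09:50–12:00.
Sven → UTC: 12:00–14:00, 16:30–21:00.
Hiro → UTC: 06:00–06:50, 09:20–09:40, 11:20–16:00.
Ravi ∩ Sven: (none).
Ravi ∩ Sven ∩ Hiro: (none).
Windows ≥ 40 min: (none).

none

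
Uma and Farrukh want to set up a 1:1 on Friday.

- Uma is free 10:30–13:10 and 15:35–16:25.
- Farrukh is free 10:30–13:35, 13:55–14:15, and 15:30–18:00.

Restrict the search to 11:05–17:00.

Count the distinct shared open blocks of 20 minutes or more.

2

Uma ∩ Farrukh: 10:30–13:10, 15:35–16:25.
Restricted to 11:05–17:00: 11:05–13:10, 15:35–16:25.
Windows ≥ 20 min: 11:05–13:10, 15:35–16:25.
That's 2 windows.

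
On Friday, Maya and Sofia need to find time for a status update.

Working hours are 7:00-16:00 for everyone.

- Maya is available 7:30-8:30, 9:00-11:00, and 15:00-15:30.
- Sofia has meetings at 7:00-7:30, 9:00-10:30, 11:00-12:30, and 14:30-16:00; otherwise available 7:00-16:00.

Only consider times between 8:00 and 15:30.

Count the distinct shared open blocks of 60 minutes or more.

0

Sofia free within 07:00–16:00: 07:30–09:00, 10:30–11:00, 12:30–14:30.
Maya ∩ Sofia: 07:30–08:30, 10:30–11:00.
Restricted to 08:00–15:30: 08:00–08:30, 10:30–11:00.
Windows ≥ 60 min: (none).
That's 0 windows.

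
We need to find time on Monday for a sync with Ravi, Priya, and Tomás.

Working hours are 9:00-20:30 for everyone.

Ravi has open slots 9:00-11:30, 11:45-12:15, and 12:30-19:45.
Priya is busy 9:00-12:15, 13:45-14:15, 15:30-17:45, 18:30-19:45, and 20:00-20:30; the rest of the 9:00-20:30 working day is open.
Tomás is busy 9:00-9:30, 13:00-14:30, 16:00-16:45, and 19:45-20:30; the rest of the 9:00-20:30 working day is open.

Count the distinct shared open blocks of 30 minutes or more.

Priya free within 09:00–20:30: 12:15–13:45, 14:15–15:30, 17:45–18:30, 19:45–20:00.
Tomás free within 09:00–20:30: 09:30–13:00, 14:30–16:00, 16:45–19:45.
Ravi ∩ Priya: 12:30–13:45, 14:15–15:30, 17:45–18:30.
Ravi ∩ Priya ∩ Tomás: 12:30–13:00, 14:30–15:30, 17:45–18:30.
Windows ≥ 30 min: 12:30–13:00, 14:30–15:30, 17:45–18:30.
That's 3 windows.

3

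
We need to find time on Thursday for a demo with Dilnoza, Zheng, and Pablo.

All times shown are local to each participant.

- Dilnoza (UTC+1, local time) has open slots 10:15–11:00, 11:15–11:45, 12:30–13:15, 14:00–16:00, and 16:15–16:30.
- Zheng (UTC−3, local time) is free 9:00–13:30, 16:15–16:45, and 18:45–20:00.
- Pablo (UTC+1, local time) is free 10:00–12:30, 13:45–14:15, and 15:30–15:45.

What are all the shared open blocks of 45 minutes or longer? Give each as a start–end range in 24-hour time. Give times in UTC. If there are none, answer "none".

Dilnoza → UTC: 09:15–10:00, 10:15–10:45, 11:30–12:15, 13:00–15:00, 15:15–15:30.
Zheng → UTC: 12:00–16:30, 19:15–19:45, 21:45–23:00.
Pablo → UTC: 09:00–11:30, 12:45–13:15, 14:30–14:45.
Dilnoza ∩ Zheng: 12:00–12:15, 13:00–15:00, 15:15–15:30.
Dilnoza ∩ Zheng ∩ Pablo: 13:00–13:15, 14:30–14:45.
Windows ≥ 45 min: (none).

none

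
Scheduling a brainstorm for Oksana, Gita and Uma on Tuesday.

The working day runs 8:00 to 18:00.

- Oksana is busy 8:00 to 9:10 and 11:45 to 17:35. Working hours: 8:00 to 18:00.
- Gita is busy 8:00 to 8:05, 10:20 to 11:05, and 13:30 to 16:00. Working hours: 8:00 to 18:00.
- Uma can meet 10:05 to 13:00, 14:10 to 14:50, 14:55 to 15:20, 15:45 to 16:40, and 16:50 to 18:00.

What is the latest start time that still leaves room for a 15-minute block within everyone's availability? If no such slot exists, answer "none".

17:45

Oksana free within 08:00–18:00: 09:10–11:45, 17:35–18:00.
Gita free within 08:00–18:00: 08:05–10:20, 11:05–13:30, 16:00–18:00.
Oksana ∩ Gita: 09:10–10:20, 11:05–11:45, 17:35–18:00.
Oksana ∩ Gita ∩ Uma: 10:05–10:20, 11:05–11:45, 17:35–18:00.
Windows ≥ 15 min: 10:05–10:20, 11:05–11:45, 17:35–18:00.
Latest start in the last window 17:35–18:00 is 18:00 − 15 min = 17:45.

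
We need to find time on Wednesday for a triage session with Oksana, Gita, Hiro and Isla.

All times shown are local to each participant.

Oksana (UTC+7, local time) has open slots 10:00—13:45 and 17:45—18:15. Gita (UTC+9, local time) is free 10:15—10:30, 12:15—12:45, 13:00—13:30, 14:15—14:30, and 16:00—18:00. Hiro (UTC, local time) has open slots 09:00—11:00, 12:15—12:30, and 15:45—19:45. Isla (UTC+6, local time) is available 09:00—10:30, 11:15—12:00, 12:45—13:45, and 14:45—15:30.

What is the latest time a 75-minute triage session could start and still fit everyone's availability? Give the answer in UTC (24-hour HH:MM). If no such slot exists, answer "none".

none

Oksana → UTC: 03:00–06:45, 10:45–11:15.
Gita → UTC: 01:15–01:30, 03:15–03:45, 04:00–04:30, 05:15–05:30, 07:00–09:00.
Hiro → UTC: 09:00–11:00, 12:15–12:30, 15:45–19:45.
Isla → UTC: 03:00–04:30, 05:15–06:00, 06:45–07:45, 08:45–09:30.
Oksana ∩ Gita: 03:15–03:45, 04:00–04:30, 05:15–05:30.
Oksana ∩ Gita ∩ Hiro: (none).
Oksana ∩ Gita ∩ Hiro ∩ Isla: (none).
Windows ≥ 75 min: (none).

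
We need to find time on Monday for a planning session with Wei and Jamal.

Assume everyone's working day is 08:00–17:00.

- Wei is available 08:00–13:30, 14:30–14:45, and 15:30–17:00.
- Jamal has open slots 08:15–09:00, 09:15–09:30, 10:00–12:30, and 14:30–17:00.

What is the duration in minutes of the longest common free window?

Wei ∩ Jamal: 08:15–09:00, 09:15–09:30, 10:00–12:30, 14:30–14:45, 15:30–17:00.
Common window lengths: 45, 15, 150, 15, 90 min; longest is 150.

150 minutes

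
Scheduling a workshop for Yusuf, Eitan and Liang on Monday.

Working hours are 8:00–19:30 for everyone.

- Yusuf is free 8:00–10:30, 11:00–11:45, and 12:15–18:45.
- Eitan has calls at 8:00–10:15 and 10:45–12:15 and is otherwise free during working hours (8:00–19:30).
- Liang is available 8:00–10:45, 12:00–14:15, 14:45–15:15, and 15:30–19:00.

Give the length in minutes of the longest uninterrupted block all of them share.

195 minutes

Eitan free within 08:00–19:30: 10:15–10:45, 12:15–19:30.
Yusuf ∩ Eitan: 10:15–10:30, 12:15–18:45.
Yusuf ∩ Eitan ∩ Liang: 10:15–10:30, 12:15–14:15, 14:45–15:15, 15:30–18:45.
Common window lengths: 15, 120, 30, 195 min; longest is 195.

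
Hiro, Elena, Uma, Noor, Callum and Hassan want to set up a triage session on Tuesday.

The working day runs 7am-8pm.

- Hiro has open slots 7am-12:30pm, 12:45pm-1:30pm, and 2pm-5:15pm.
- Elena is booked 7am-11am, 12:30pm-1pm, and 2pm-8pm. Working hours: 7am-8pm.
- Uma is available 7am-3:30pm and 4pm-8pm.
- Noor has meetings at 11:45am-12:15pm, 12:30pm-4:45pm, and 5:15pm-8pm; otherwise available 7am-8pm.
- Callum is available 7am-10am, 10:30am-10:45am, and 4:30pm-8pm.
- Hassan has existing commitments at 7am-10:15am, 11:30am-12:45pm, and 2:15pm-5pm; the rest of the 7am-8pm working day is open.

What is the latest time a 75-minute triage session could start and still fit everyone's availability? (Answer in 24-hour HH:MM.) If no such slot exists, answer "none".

none

Elena free within 07:00–20:00: 11:00–12:30, 13:00–14:00.
Noor free within 07:00–20:00: 07:00–11:45, 12:15–12:30, 16:45–17:15.
Hassan free within 07:00–20:00: 10:15–11:30, 12:45–14:15, 17:00–20:00.
Hiro ∩ Elena: 11:00–12:30, 13:00–13:30.
Hiro ∩ Elena ∩ Uma: 11:00–12:30, 13:00–13:30.
Hiro ∩ Elena ∩ Uma ∩ Noor: 11:00–11:45, 12:15–12:30.
Hiro ∩ Elena ∩ Uma ∩ Noor ∩ Callum: (none).
Hiro ∩ Elena ∩ Uma ∩ Noor ∩ Callum ∩ Hassan: (none).
Windows ≥ 75 min: (none).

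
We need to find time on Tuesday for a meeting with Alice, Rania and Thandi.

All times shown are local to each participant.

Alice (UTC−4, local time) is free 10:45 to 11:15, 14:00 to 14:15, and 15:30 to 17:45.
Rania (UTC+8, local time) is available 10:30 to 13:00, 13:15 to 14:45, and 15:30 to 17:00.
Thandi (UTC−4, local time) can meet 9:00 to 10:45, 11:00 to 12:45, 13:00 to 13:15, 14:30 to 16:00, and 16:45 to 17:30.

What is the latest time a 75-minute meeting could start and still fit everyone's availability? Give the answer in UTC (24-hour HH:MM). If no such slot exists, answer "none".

none

Alice → UTC: 14:45–15:15, 18:00–18:15, 19:30–21:45.
Rania → UTC: 02:30–05:00, 05:15–06:45, 07:30–09:00.
Thandi → UTC: 13:00–14:45, 15:00–16:45, 17:00–17:15, 18:30–20:00, 20:45–21:30.
Alice ∩ Rania: (none).
Alice ∩ Rania ∩ Thandi: (none).
Windows ≥ 75 min: (none).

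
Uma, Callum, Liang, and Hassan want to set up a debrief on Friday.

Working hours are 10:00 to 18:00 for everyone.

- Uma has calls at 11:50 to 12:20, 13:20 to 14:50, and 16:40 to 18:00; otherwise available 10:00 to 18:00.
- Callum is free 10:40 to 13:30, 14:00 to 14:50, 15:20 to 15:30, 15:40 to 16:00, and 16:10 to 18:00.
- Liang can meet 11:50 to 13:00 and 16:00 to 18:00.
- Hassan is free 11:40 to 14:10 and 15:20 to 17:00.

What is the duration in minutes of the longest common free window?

Uma free within 10:00–18:00: 10:00–11:50, 12:20–13:20, 14:50–16:40.
Uma ∩ Callum: 10:40–11:50, 12:20–13:20, 15:20–15:30, 15:40–16:00, 16:10–16:40.
Uma ∩ Callum ∩ Liang: 12:20–13:00, 16:10–16:40.
Uma ∩ Callum ∩ Liang ∩ Hassan: 12:20–13:00, 16:10–16:40.
Common window lengths: 40, 30 min; longest is 40.

40 minutes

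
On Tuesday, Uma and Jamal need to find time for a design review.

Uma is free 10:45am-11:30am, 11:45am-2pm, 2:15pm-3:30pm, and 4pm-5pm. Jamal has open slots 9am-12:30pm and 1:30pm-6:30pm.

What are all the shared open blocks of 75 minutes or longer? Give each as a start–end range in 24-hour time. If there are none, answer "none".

14:15–15:30

Uma ∩ Jamal: 10:45–11:30, 11:45–12:30, 13:30–14:00, 14:15–15:30, 16:00–17:00.
Windows ≥ 75 min: 14:15–15:30.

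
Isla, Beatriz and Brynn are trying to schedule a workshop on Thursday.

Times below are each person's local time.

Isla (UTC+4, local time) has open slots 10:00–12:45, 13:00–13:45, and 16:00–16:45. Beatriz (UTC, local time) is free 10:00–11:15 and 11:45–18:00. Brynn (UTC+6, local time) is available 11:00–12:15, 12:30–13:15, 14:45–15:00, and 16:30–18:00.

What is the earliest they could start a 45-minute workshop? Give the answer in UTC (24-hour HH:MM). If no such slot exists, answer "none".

Isla → UTC: 06:00–08:45, 09:00–09:45, 12:00–12:45.
Beatriz → UTC: 10:00–11:15, 11:45–18:00.
Brynn → UTC: 05:00–06:15, 06:30–07:15, 08:45–09:00, 10:30–12:00.
Isla ∩ Beatriz: 12:00–12:45.
Isla ∩ Beatriz ∩ Brynn: (none).
Windows ≥ 45 min: (none).

none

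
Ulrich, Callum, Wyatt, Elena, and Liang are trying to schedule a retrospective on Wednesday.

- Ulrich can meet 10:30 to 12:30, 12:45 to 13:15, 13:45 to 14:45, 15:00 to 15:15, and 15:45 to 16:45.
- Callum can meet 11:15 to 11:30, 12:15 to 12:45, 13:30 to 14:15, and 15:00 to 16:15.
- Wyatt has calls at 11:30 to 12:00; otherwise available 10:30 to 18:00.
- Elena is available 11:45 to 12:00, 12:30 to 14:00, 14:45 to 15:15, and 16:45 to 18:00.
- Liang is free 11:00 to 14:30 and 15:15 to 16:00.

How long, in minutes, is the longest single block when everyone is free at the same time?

Wyatt free within 10:30–18:00: 10:30–11:30, 12:00–18:00.
Ulrich ∩ Callum: 11:15–11:30, 12:15–12:30, 13:45–14:15, 15:00–15:15, 15:45–16:15.
Ulrich ∩ Callum ∩ Wyatt: 11:15–11:30, 12:15–12:30, 13:45–14:15, 15:00–15:15, 15:45–16:15.
Ulrich ∩ Callum ∩ Wyatt ∩ Elena: 13:45–14:00, 15:00–15:15.
Ulrich ∩ Callum ∩ Wyatt ∩ Elena ∩ Liang: 13:45–14:00.
Single common window of 15 minutes.

15 minutes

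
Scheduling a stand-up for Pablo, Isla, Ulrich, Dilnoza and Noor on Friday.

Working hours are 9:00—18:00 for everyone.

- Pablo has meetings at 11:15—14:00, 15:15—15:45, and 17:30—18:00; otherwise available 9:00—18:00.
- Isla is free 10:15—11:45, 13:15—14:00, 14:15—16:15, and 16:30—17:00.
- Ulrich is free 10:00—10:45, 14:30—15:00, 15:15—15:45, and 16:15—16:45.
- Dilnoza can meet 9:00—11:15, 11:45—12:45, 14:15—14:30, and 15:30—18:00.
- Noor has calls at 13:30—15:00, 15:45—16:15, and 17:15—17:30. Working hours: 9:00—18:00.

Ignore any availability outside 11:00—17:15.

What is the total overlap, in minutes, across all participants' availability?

Pablo free within 09:00–18:00: 09:00–11:15, 14:00–15:15, 15:45–17:30.
Noor free within 09:00–18:00: 09:00–13:30, 15:00–15:45, 16:15–17:15, 17:30–18:00.
Pablo ∩ Isla: 10:15–11:15, 14:15–15:15, 15:45–16:15, 16:30–17:00.
Pablo ∩ Isla ∩ Ulrich: 10:15–10:45, 14:30–15:00, 16:30–16:45.
Pablo ∩ Isla ∩ Ulrich ∩ Dilnoza: 10:15–10:45, 16:30–16:45.
Pablo ∩ Isla ∩ Ulrich ∩ Dilnoza ∩ Noor: 10:15–10:45, 16:30–16:45.
Restricted to 11:00–17:15: 16:30–16:45.
Total common minutes: 15.

15 minutes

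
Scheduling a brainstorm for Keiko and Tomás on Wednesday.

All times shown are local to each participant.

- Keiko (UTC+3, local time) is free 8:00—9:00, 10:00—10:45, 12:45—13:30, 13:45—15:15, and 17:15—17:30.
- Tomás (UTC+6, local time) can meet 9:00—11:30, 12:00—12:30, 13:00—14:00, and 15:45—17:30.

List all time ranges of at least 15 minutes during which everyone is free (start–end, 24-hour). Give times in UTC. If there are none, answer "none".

Keiko → UTC: 05:00–06:00, 07:00–07:45, 09:45–10:30, 10:45–12:15, 14:15–14:30.
Tomás → UTC: 03:00–05:30, 06:00–06:30, 07:00–08:00, 09:45–11:30.
Keiko ∩ Tomás: 05:00–05:30, 07:00–07:45, 09:45–10:30, 10:45–11:30.
Windows ≥ 15 min: 05:00–05:30, 07:00–07:45, 09:45–10:30, 10:45–11:30.

05:00–05:30, 07:00–07:45, 09:45–10:30, 10:45–11:30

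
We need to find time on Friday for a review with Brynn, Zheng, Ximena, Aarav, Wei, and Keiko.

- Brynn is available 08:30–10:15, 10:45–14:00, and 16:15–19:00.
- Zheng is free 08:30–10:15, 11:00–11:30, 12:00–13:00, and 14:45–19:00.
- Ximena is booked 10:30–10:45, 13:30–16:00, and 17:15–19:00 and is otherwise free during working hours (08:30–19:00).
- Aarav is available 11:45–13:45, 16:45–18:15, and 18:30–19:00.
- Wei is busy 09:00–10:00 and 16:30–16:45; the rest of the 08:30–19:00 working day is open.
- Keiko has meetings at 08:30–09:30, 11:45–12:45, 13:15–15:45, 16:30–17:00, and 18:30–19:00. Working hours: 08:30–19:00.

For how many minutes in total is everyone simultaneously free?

30 minutes

Ximena free within 08:30–19:00: 08:30–10:30, 10:45–13:30, 16:00–17:15.
Wei free within 08:30–19:00: 08:30–09:00, 10:00–16:30, 16:45–19:00.
Keiko free within 08:30–19:00: 09:30–11:45, 12:45–13:15, 15:45–16:30, 17:00–18:30.
Brynn ∩ Zheng: 08:30–10:15, 11:00–11:30, 12:00–13:00, 16:15–19:00.
Brynn ∩ Zheng ∩ Ximena: 08:30–10:15, 11:00–11:30, 12:00–13:00, 16:15–17:15.
Brynn ∩ Zheng ∩ Ximena ∩ Aarav: 12:00–13:00, 16:45–17:15.
Brynn ∩ Zheng ∩ Ximena ∩ Aarav ∩ Wei: 12:00–13:00, 16:45–17:15.
Brynn ∩ Zheng ∩ Ximena ∩ Aarav ∩ Wei ∩ Keiko: 12:45–13:00, 17:00–17:15.
Total common minutes: 15 + 15 = 30.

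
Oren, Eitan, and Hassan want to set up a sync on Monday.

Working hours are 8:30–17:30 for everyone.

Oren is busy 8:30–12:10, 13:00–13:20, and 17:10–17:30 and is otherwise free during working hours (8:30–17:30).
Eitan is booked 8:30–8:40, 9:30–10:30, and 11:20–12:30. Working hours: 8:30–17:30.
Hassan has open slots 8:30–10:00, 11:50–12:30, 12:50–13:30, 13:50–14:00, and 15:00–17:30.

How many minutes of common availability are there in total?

160 minutes

Oren free within 08:30–17:30: 12:10–13:00, 13:20–17:10.
Eitan free within 08:30–17:30: 08:40–09:30, 10:30–11:20, 12:30–17:30.
Oren ∩ Eitan: 12:30–13:00, 13:20–17:10.
Oren ∩ Eitan ∩ Hassan: 12:50–13:00, 13:20–13:30, 13:50–14:00, 15:00–17:10.
Total common minutes: 10 + 10 + 10 + 130 = 160.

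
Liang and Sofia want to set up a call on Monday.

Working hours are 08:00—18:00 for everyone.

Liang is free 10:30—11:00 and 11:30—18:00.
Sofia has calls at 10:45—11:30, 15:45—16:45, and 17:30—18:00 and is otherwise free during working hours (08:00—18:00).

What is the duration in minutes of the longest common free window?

255 minutes

Sofia free within 08:00–18:00: 08:00–10:45, 11:30–15:45, 16:45–17:30.
Liang ∩ Sofia: 10:30–10:45, 11:30–15:45, 16:45–17:30.
Common window lengths: 15, 255, 45 min; longest is 255.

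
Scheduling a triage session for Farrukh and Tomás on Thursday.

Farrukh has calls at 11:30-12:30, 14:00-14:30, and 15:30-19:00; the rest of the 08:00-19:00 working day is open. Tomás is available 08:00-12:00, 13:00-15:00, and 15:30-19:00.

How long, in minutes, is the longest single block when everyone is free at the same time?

Farrukh free within 08:00–19:00: 08:00–11:30, 12:30–14:00, 14:30–15:30.
Farrukh ∩ Tomás: 08:00–11:30, 13:00–14:00, 14:30–15:00.
Common window lengths: 210, 60, 30 min; longest is 210.

210 minutes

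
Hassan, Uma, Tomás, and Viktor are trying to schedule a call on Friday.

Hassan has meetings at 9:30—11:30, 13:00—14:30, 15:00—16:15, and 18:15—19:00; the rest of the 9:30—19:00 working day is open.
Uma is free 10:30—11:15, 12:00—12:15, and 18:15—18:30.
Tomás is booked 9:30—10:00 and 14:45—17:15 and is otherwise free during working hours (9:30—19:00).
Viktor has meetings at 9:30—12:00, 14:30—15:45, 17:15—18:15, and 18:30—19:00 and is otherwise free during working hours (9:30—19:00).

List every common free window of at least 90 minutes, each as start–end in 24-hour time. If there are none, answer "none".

none

Hassan free within 09:30–19:00: 11:30–13:00, 14:30–15:00, 16:15–18:15.
Tomás free within 09:30–19:00: 10:00–14:45, 17:15–19:00.
Viktor free within 09:30–19:00: 12:00–14:30, 15:45–17:15, 18:15–18:30.
Hassan ∩ Uma: 12:00–12:15.
Hassan ∩ Uma ∩ Tomás: 12:00–12:15.
Hassan ∩ Uma ∩ Tomás ∩ Viktor: 12:00–12:15.
Windows ≥ 90 min: (none).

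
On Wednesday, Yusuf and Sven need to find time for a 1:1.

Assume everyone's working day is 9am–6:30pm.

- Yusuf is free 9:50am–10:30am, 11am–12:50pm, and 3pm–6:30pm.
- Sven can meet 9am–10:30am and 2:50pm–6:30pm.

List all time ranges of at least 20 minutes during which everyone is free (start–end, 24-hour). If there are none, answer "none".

Yusuf ∩ Sven: 09:50–10:30, 15:00–18:30.
Windows ≥ 20 min: 09:50–10:30, 15:00–18:30.

09:50–10:30, 15:00–18:30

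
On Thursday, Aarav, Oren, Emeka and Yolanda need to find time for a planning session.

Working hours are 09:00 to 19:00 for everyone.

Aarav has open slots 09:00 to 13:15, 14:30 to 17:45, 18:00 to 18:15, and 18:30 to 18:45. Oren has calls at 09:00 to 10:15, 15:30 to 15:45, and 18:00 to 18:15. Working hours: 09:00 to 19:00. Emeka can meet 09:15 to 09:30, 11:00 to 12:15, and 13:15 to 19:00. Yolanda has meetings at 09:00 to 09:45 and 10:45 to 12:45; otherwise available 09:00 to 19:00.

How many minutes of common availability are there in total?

195 minutes

Oren free within 09:00–19:00: 10:15–15:30, 15:45–18:00, 18:15–19:00.
Yolanda free within 09:00–19:00: 09:45–10:45, 12:45–19:00.
Aarav ∩ Oren: 10:15–13:15, 14:30–15:30, 15:45–17:45, 18:30–18:45.
Aarav ∩ Oren ∩ Emeka: 11:00–12:15, 14:30–15:30, 15:45–17:45, 18:30–18:45.
Aarav ∩ Oren ∩ Emeka ∩ Yolanda: 14:30–15:30, 15:45–17:45, 18:30–18:45.
Total common minutes: 60 + 120 + 15 = 195.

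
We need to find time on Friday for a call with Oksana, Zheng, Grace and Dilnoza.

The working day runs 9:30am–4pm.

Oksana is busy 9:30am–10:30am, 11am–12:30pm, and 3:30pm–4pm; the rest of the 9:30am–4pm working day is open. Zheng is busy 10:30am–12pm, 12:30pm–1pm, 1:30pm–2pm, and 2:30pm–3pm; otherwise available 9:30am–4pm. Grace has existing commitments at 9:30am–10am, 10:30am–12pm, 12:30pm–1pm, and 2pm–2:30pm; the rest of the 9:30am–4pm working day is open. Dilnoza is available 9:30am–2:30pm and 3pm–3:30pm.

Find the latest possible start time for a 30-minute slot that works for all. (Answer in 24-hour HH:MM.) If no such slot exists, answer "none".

Oksana free within 09:30–16:00: 10:30–11:00, 12:30–15:30.
Zheng free within 09:30–16:00: 09:30–10:30, 12:00–12:30, 13:00–13:30, 14:00–14:30, 15:00–16:00.
Grace free within 09:30–16:00: 10:00–10:30, 12:00–12:30, 13:00–14:00, 14:30–16:00.
Oksana ∩ Zheng: 13:00–13:30, 14:00–14:30, 15:00–15:30.
Oksana ∩ Zheng ∩ Grace: 13:00–13:30, 15:00–15:30.
Oksana ∩ Zheng ∩ Grace ∩ Dilnoza: 13:00–13:30, 15:00–15:30.
Windows ≥ 30 min: 13:00–13:30, 15:00–15:30.
Latest start in the last window 15:00–15:30 is 15:30 − 30 min = 15:00.

15:00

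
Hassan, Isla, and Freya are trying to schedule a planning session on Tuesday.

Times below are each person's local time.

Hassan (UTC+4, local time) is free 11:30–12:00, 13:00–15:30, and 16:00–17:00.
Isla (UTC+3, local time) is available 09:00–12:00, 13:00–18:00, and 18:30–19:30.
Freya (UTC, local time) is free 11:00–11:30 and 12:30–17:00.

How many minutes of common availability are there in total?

Hassan → UTC: 07:30–08:00, 09:00–11:30, 12:00–13:00.
Isla → UTC: 06:00–09:00, 10:00–15:00, 15:30–16:30.
Freya → UTC: 11:00–11:30, 12:30–17:00.
Hassan ∩ Isla: 07:30–08:00, 10:00–11:30, 12:00–13:00.
Hassan ∩ Isla ∩ Freya: 11:00–11:30, 12:30–13:00.
Total common minutes: 30 + 30 = 60.

60 minutes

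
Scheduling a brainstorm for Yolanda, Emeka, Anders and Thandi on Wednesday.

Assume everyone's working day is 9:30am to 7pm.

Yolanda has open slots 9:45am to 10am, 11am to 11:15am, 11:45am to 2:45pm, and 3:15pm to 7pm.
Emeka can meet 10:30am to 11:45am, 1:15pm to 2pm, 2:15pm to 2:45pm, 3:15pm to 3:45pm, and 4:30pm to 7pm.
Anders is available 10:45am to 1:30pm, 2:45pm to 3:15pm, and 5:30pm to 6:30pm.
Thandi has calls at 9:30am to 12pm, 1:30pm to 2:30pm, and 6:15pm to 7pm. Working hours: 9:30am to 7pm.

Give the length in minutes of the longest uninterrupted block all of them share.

Thandi free within 09:30–19:00: 12:00–13:30, 14:30–18:15.
Yolanda ∩ Emeka: 11:00–11:15, 13:15–14:00, 14:15–14:45, 15:15–15:45, 16:30–19:00.
Yolanda ∩ Emeka ∩ Anders: 11:00–11:15, 13:15–13:30, 17:30–18:30.
Yolanda ∩ Emeka ∩ Anders ∩ Thandi: 13:15–13:30, 17:30–18:15.
Common window lengths: 15, 45 min; longest is 45.

45 minutes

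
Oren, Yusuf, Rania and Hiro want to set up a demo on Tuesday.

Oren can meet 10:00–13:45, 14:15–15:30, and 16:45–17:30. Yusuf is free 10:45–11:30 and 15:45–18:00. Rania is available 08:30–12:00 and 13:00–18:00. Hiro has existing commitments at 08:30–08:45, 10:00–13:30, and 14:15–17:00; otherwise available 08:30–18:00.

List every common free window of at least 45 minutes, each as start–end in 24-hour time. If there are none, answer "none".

Hiro free within 08:30–18:00: 08:45–10:00, 13:30–14:15, 17:00–18:00.
Oren ∩ Yusuf: 10:45–11:30, 16:45–17:30.
Oren ∩ Yusuf ∩ Rania: 10:45–11:30, 16:45–17:30.
Oren ∩ Yusuf ∩ Rania ∩ Hiro: 17:00–17:30.
Windows ≥ 45 min: (none).

none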